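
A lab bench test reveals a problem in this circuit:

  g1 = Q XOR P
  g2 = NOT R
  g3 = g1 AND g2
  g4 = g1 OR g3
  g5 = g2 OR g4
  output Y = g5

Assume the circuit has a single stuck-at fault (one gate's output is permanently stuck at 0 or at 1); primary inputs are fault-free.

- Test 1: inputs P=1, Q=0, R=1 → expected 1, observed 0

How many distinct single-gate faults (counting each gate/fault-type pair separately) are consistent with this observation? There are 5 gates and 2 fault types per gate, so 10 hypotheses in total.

3

Fault-free: g1=1, g2=0, g3=0, g4=1, g5=1 → 1. Observed 0.
  g1 stuck-at-0: output 0 ✓
  g1 stuck-at-1: output 1 ✗
  g2 stuck-at-0: output 1 ✗
  g2 stuck-at-1: output 1 ✗
  g3 stuck-at-0: output 1 ✗
  g3 stuck-at-1: output 1 ✗
  g4 stuck-at-0: output 0 ✓
  g4 stuck-at-1: output 1 ✗
  g5 stuck-at-0: output 0 ✓
  g5 stuck-at-1: output 1 ✗
Consistent faults: {g1 stuck-at-0, g4 stuck-at-0, g5 stuck-at-0} — 3 in all.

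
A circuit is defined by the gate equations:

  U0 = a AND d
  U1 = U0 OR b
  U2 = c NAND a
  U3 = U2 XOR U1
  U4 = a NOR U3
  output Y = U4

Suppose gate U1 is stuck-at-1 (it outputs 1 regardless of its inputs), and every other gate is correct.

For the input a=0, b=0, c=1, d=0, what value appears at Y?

Propagate with U1 forced: U0=0, U1=1 [stuck-at-1], U2=1, U3=0, U4=1.
So Y = 1. (Without the fault it would be 0.)

1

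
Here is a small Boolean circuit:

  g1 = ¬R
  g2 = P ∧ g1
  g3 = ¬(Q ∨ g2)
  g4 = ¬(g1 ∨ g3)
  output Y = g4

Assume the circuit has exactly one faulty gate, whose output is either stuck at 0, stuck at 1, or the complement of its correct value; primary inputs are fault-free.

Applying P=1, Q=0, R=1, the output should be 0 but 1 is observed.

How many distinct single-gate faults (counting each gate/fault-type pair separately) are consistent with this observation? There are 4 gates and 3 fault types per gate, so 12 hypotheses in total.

Fault-free: g1=0, g2=0, g3=1, g4=0 → 0. Observed 1.
  g1 stuck-at-0: output 0 ✗
  g1 stuck-at-1: output 0 ✗
  g1 inverted output: output 0 ✗
  g2 stuck-at-0: output 0 ✗
  g2 stuck-at-1: output 1 ✓
  g2 inverted output: output 1 ✓
  g3 stuck-at-0: output 1 ✓
  g3 stuck-at-1: output 0 ✗
  g3 inverted output: output 1 ✓
  g4 stuck-at-0: output 0 ✗
  g4 stuck-at-1: output 1 ✓
  g4 inverted output: output 1 ✓
Consistent faults: {g2 stuck-at-1, g2 inverted output, g3 stuck-at-0, g3 inverted output, g4 stuck-at-1, g4 inverted output} — 6 in all.

6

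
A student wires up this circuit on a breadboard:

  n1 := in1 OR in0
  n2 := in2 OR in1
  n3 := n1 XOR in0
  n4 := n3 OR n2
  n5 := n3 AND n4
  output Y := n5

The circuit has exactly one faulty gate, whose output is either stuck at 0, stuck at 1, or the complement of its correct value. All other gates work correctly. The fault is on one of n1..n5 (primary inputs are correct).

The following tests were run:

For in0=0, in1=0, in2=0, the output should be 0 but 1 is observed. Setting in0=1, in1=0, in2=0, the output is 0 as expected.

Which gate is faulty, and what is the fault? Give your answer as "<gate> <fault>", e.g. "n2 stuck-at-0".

Fault-free values for test 1 (in0=0, in1=0, in2=0): n1=0, n2=0, n3=0, n4=0, n5=0, giving Y=0. Observed 1.
Test 1: faults giving observed 1 are {n1 stuck-at-1, n1 inverted output, n3 stuck-at-1, n3 inverted output, n5 stuck-at-1, n5 inverted output}.
Test 2 (in0=1, in1=0, in2=0): fault-free n1=1, n2=0, n3=0, n4=0, n5=0 → 0; observed 0. Eliminates n1 inverted output, n3 stuck-at-1, n3 inverted output, n5 stuck-at-1, n5 inverted output.
Only n1 stuck-at-1 is consistent with every test.

n1 stuck-at-1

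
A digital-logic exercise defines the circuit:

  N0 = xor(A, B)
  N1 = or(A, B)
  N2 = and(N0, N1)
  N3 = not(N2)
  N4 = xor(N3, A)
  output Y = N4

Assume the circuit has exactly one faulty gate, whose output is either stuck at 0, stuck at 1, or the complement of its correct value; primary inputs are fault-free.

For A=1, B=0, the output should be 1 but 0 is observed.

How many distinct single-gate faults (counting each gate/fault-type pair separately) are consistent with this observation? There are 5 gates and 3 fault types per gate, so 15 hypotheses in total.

Fault-free: N0=1, N1=1, N2=1, N3=0, N4=1 → 1. Observed 0.
  N0: stuck-at-0, inverted output ✓; others ✗
  N1: stuck-at-0, inverted output ✓; others ✗
  N2: stuck-at-0, inverted output ✓; others ✗
  N3: stuck-at-1, inverted output ✓; others ✗
  N4: stuck-at-0, inverted output ✓; others ✗
Consistent faults: {N0 stuck-at-0, N0 inverted output, N1 stuck-at-0, N1 inverted output, N2 stuck-at-0, N2 inverted output, N3 stuck-at-1, N3 inverted output, N4 stuck-at-0, N4 inverted output} — 10 in all.

10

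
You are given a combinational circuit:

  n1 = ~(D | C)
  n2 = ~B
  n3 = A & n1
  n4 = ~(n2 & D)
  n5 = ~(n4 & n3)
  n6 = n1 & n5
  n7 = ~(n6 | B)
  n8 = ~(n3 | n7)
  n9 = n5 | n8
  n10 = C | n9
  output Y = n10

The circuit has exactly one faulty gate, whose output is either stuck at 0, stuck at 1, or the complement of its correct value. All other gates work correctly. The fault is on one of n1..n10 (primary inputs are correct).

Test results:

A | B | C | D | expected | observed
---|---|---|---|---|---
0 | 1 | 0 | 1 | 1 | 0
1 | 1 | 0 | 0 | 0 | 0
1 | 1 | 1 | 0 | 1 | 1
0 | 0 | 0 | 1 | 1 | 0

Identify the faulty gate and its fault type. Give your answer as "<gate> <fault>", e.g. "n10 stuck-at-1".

n9 stuck-at-0

Fault-free values for test 1 (A=0, B=1, C=0, D=1): n1=0, n2=0, n3=0, n4=1, n5=1, n6=0, n7=0, n8=1, n9=1, n10=1, giving Y=1. Observed 0.
Test 1: faults giving observed 0 are {n3 stuck-at-1, n3 inverted output, n9 stuck-at-0, n9 inverted output, n10 stuck-at-0, n10 inverted output}.
Test 2 (A=1, B=1, C=0, D=0): fault-free n1=1, n2=0, n3=1, n4=1, n5=0, n6=0, n7=0, n8=0, n9=0, n10=0 → 0; observed 0. Eliminates n3 inverted output, n9 inverted output, n10 inverted output.
Test 3 (A=1, B=1, C=1, D=0): fault-free n1=0, n2=0, n3=0, n4=1, n5=1, n6=0, n7=0, n8=1, n9=1, n10=1 → 1; observed 1. Eliminates n10 stuck-at-0.
Test 4 (A=0, B=0, C=0, D=1): fault-free n1=0, n2=1, n3=0, n4=0, n5=1, n6=0, n7=1, n8=0, n9=1, n10=1 → 1; observed 0. Eliminates n3 stuck-at-1.
Only n9 stuck-at-0 is consistent with every test.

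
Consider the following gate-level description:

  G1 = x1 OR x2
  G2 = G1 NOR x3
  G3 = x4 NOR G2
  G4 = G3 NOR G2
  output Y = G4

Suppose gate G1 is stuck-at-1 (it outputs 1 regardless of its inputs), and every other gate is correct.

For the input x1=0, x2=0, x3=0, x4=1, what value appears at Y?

1

Propagate with G1 forced: G1=1 [stuck-at-1], G2=0, G3=0, G4=1.
So Y = 1. (Without the fault it would be 0.)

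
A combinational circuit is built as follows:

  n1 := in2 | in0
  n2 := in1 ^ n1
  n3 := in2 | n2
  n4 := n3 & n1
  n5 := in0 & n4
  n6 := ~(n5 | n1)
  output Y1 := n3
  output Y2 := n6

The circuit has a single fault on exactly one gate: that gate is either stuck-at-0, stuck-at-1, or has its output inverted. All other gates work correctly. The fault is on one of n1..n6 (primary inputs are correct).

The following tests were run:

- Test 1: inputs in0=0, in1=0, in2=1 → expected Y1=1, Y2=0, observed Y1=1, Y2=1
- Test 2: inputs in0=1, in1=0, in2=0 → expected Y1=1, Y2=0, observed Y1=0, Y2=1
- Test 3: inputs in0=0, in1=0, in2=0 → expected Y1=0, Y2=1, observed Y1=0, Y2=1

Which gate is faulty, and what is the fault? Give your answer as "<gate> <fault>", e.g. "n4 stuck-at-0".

n1 stuck-at-0

Fault-free values for test 1 (in0=0, in1=0, in2=1): n1=1, n2=1, n3=1, n4=1, n5=0, n6=0, giving Y1=1, Y2=0. Observed Y1=1, Y2=1.
Test 1: faults giving observed Y1=1, Y2=1 are {n1 stuck-at-0, n1 inverted output, n6 stuck-at-1, n6 inverted output}.
Test 2 (in0=1, in1=0, in2=0): fault-free n1=1, n2=1, n3=1, n4=1, n5=1, n6=0 → Y1=1, Y2=0; observed Y1=0, Y2=1. Eliminates n6 stuck-at-1, n6 inverted output.
Test 3 (in0=0, in1=0, in2=0): fault-free n1=0, n2=0, n3=0, n4=0, n5=0, n6=1 → Y1=0, Y2=1; observed Y1=0, Y2=1. Eliminates n1 inverted output.
Only n1 stuck-at-0 is consistent with every test.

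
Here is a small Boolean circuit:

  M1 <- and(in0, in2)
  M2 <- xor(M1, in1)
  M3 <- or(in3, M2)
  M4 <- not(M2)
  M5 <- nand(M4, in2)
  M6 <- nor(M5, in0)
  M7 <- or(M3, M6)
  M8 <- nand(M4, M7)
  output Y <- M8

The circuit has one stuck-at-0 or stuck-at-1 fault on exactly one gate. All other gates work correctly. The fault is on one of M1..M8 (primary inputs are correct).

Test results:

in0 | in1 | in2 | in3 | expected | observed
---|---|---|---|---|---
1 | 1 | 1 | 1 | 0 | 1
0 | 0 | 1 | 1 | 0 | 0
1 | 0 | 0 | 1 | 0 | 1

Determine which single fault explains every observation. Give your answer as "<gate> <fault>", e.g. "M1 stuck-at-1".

M3 stuck-at-0

Fault-free values for test 1 (in0=1, in1=1, in2=1, in3=1): M1=1, M2=0, M3=1, M4=1, M5=0, M6=0, M7=1, M8=0, giving Y=0. Observed 1.
Test 1: faults giving observed 1 are {M1 stuck-at-0, M2 stuck-at-1, M3 stuck-at-0, M4 stuck-at-0, M7 stuck-at-0, M8 stuck-at-1}.
Test 2 (in0=0, in1=0, in2=1, in3=1): fault-free M1=0, M2=0, M3=1, M4=1, M5=0, M6=1, M7=1, M8=0 → 0; observed 0. Eliminates M2 stuck-at-1, M4 stuck-at-0, M7 stuck-at-0, M8 stuck-at-1.
Test 3 (in0=1, in1=0, in2=0, in3=1): fault-free M1=0, M2=0, M3=1, M4=1, M5=1, M6=0, M7=1, M8=0 → 0; observed 1. Eliminates M1 stuck-at-0.
Only M3 stuck-at-0 is consistent with every test.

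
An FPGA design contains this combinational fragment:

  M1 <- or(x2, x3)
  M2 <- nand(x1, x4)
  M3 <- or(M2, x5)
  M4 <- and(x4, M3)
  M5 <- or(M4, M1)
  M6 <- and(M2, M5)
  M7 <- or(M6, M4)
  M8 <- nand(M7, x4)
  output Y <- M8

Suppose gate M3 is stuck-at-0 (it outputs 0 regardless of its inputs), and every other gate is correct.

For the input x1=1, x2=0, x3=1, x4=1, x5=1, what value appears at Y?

1

Propagate with M3 forced: M1=1, M2=0, M3=0 [stuck-at-0], M4=0, M5=1, M6=0, M7=0, M8=1.
So Y = 1. (Without the fault it would be 0.)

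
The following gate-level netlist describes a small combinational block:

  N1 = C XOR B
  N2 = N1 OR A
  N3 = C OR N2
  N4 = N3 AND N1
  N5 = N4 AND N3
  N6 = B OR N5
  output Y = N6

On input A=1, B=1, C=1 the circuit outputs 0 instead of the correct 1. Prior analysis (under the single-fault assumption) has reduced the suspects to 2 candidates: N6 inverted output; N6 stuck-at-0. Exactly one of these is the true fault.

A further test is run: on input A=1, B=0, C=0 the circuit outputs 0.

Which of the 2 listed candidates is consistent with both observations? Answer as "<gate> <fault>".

Evaluate each candidate on input A=1, B=0, C=0:
  N6 inverted output: N1=0, N2=1, N3=1, N4=0, N5=0, N6=1 [inverted output] → 1 — eliminated
  N6 stuck-at-0: N1=0, N2=1, N3=1, N4=0, N5=0, N6=0 [stuck-at-0] → 0 — matches
Only N6 stuck-at-0 reproduces the observed 0.

N6 stuck-at-0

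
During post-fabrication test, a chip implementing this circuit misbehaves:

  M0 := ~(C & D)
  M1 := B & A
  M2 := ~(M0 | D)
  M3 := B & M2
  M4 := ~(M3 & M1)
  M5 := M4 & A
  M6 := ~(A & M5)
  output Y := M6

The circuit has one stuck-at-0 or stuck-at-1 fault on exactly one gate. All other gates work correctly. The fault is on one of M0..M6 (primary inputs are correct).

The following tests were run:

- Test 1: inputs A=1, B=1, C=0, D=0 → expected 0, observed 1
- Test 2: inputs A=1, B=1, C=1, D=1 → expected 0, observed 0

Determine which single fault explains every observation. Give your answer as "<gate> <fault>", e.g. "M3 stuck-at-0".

Fault-free values for test 1 (A=1, B=1, C=0, D=0): M0=1, M1=1, M2=0, M3=0, M4=1, M5=1, M6=0, giving Y=0. Observed 1.
Test 1: faults giving observed 1 are {M0 stuck-at-0, M2 stuck-at-1, M3 stuck-at-1, M4 stuck-at-0, M5 stuck-at-0, M6 stuck-at-1}.
Test 2 (A=1, B=1, C=1, D=1): fault-free M0=0, M1=1, M2=0, M3=0, M4=1, M5=1, M6=0 → 0; observed 0. Eliminates M2 stuck-at-1, M3 stuck-at-1, M4 stuck-at-0, M5 stuck-at-0, M6 stuck-at-1.
Only M0 stuck-at-0 is consistent with every test.

M0 stuck-at-0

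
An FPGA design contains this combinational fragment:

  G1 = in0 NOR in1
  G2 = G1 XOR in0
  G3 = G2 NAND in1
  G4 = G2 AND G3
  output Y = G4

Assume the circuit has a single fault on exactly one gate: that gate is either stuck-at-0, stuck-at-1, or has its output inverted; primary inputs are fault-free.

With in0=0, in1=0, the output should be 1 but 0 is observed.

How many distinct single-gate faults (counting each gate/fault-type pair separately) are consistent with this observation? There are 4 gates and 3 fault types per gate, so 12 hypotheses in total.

8

Fault-free: G1=1, G2=1, G3=1, G4=1 → 1. Observed 0.
  G1 stuck-at-0: output 0 ✓
  G1 stuck-at-1: output 1 ✗
  G1 inverted output: output 0 ✓
  G2 stuck-at-0: output 0 ✓
  G2 stuck-at-1: output 1 ✗
  G2 inverted output: output 0 ✓
  G3 stuck-at-0: output 0 ✓
  G3 stuck-at-1: output 1 ✗
  G3 inverted output: output 0 ✓
  G4 stuck-at-0: output 0 ✓
  G4 stuck-at-1: output 1 ✗
  G4 inverted output: output 0 ✓
Consistent faults: {G1 stuck-at-0, G1 inverted output, G2 stuck-at-0, G2 inverted output, G3 stuck-at-0, G3 inverted output, G4 stuck-at-0, G4 inverted output} — 8 in all.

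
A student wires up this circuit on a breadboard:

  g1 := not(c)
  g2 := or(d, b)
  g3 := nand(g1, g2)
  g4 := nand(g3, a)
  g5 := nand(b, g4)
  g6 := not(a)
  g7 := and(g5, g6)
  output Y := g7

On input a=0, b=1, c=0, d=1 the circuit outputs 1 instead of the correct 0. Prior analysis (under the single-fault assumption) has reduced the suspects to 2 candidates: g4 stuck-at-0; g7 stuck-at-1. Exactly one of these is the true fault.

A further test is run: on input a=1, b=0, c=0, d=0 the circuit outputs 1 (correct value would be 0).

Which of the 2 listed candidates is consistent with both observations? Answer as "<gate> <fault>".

Evaluate each candidate on input a=1, b=0, c=0, d=0:
  g4 stuck-at-0: g1=1, g2=0, g3=1, g4=0 [stuck-at-0], g5=1, g6=0, g7=0 → 0 — eliminated
  g7 stuck-at-1: g1=1, g2=0, g3=1, g4=0, g5=1, g6=0, g7=1 [stuck-at-1] → 1 — matches
Only g7 stuck-at-1 reproduces the observed 1.

g7 stuck-at-1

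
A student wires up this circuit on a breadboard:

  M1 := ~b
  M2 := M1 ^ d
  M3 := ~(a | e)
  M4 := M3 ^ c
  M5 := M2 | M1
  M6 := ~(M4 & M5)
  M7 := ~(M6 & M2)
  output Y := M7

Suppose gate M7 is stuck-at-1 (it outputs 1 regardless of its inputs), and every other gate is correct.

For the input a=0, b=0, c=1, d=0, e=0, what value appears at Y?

Propagate with M7 forced: M1=1, M2=1, M3=1, M4=0, M5=1, M6=1, M7=1 [stuck-at-1].
So Y = 1. (Without the fault it would be 0.)

1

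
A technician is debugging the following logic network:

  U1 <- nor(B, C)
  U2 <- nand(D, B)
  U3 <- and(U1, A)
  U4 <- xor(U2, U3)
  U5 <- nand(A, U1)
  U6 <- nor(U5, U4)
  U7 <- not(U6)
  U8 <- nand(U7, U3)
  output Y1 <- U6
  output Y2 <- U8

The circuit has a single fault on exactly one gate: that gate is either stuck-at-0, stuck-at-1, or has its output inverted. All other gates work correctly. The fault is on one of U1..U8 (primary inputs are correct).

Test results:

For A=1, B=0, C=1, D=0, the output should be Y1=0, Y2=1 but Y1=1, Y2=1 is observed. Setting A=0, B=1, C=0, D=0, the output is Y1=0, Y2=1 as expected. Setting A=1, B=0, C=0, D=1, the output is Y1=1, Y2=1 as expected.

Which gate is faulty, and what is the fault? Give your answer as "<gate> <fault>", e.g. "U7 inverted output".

U1 stuck-at-1

Fault-free values for test 1 (A=1, B=0, C=1, D=0): U1=0, U2=1, U3=0, U4=1, U5=1, U6=0, U7=1, U8=1, giving Y1=0, Y2=1. Observed Y1=1, Y2=1.
Test 1: faults giving observed Y1=1, Y2=1 are {U1 stuck-at-1, U1 inverted output, U6 stuck-at-1, U6 inverted output}.
Test 2 (A=0, B=1, C=0, D=0): fault-free U1=0, U2=1, U3=0, U4=1, U5=1, U6=0, U7=1, U8=1 → Y1=0, Y2=1; observed Y1=0, Y2=1. Eliminates U6 stuck-at-1, U6 inverted output.
Test 3 (A=1, B=0, C=0, D=1): fault-free U1=1, U2=1, U3=1, U4=0, U5=0, U6=1, U7=0, U8=1 → Y1=1, Y2=1; observed Y1=1, Y2=1. Eliminates U1 inverted output.
Only U1 stuck-at-1 is consistent with every test.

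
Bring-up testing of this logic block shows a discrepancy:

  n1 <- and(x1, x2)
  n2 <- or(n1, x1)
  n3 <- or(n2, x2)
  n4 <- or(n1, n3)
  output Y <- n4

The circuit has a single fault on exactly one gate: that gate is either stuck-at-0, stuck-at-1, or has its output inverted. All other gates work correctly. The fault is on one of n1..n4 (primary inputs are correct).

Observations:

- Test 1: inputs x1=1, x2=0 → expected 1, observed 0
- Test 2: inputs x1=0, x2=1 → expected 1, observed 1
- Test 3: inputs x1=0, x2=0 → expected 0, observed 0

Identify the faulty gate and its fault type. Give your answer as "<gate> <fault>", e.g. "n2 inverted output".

n2 stuck-at-0

Fault-free values for test 1 (x1=1, x2=0): n1=0, n2=1, n3=1, n4=1, giving Y=1. Observed 0.
Test 1: faults giving observed 0 are {n2 stuck-at-0, n2 inverted output, n3 stuck-at-0, n3 inverted output, n4 stuck-at-0, n4 inverted output}.
Test 2 (x1=0, x2=1): fault-free n1=0, n2=0, n3=1, n4=1 → 1; observed 1. Eliminates n3 stuck-at-0, n3 inverted output, n4 stuck-at-0, n4 inverted output.
Test 3 (x1=0, x2=0): fault-free n1=0, n2=0, n3=0, n4=0 → 0; observed 0. Eliminates n2 inverted output.
Only n2 stuck-at-0 is consistent with every test.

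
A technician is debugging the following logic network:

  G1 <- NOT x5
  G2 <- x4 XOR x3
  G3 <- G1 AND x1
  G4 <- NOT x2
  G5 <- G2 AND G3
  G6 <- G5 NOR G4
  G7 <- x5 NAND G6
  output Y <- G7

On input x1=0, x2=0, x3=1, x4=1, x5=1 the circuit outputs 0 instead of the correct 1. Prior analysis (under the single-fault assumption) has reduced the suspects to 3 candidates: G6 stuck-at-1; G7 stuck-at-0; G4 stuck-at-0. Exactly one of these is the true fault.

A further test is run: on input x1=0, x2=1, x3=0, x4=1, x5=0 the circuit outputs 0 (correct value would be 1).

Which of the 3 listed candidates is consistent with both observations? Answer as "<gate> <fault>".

G7 stuck-at-0

Evaluate each candidate on input x1=0, x2=1, x3=0, x4=1, x5=0:
  G6 stuck-at-1: G1=1, G2=1, G3=0, G4=0, G5=0, G6=1 [stuck-at-1], G7=1 → 1 — eliminated
  G7 stuck-at-0: G1=1, G2=1, G3=0, G4=0, G5=0, G6=1, G7=0 [stuck-at-0] → 0 — matches
  G4 stuck-at-0: G1=1, G2=1, G3=0, G4=0 [stuck-at-0], G5=0, G6=1, G7=1 → 1 — eliminated
Only G7 stuck-at-0 reproduces the observed 0.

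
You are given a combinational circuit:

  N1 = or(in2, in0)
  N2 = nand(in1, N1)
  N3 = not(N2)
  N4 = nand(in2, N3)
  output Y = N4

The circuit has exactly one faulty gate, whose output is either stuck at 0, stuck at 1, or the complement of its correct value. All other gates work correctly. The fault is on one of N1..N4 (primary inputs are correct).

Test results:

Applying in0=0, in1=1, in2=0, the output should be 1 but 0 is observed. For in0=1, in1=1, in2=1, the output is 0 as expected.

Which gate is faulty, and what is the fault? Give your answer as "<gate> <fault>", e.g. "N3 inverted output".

N4 stuck-at-0

Fault-free values for test 1 (in0=0, in1=1, in2=0): N1=0, N2=1, N3=0, N4=1, giving Y=1. Observed 0.
Test 1: faults giving observed 0 are {N4 stuck-at-0, N4 inverted output}.
Test 2 (in0=1, in1=1, in2=1): fault-free N1=1, N2=0, N3=1, N4=0 → 0; observed 0. Eliminates N4 inverted output.
Only N4 stuck-at-0 is consistent with every test.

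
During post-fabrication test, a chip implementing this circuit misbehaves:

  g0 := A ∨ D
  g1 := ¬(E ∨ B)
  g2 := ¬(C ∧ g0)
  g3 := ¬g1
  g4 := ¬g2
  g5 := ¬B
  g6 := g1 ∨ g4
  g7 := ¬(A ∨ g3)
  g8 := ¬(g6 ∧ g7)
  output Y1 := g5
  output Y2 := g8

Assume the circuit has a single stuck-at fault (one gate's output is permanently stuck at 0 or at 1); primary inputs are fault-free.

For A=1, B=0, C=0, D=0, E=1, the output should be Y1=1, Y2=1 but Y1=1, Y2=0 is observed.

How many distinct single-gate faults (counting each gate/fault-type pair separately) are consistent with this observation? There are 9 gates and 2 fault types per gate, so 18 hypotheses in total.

Fault-free: g0=1, g1=0, g2=1, g3=1, g4=0, g5=1, g6=0, g7=0, g8=1 → Y1=1, Y2=1. Observed Y1=1, Y2=0.
  g0: none of the 2 fault types match ✗
  g1: none of the 2 fault types match ✗
  g2: none of the 2 fault types match ✗
  g3: none of the 2 fault types match ✗
  g4: none of the 2 fault types match ✗
  g5: none of the 2 fault types match ✗
  g6: none of the 2 fault types match ✗
  g7: none of the 2 fault types match ✗
  g8: stuck-at-0 ✓; others ✗
Consistent faults: {g8 stuck-at-0} — 1 in all.

1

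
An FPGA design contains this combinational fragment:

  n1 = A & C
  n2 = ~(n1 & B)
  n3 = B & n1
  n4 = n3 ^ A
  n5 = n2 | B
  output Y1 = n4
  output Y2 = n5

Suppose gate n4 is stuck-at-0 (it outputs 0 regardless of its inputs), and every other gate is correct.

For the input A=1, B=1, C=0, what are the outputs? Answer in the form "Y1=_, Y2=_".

Propagate with n4 forced: n1=0, n2=1, n3=0, n4=0 [stuck-at-0], n5=1.
So the outputs are Y1=0, Y2=1. (Without the fault they would be Y1=1, Y2=1.)

Y1=0, Y2=1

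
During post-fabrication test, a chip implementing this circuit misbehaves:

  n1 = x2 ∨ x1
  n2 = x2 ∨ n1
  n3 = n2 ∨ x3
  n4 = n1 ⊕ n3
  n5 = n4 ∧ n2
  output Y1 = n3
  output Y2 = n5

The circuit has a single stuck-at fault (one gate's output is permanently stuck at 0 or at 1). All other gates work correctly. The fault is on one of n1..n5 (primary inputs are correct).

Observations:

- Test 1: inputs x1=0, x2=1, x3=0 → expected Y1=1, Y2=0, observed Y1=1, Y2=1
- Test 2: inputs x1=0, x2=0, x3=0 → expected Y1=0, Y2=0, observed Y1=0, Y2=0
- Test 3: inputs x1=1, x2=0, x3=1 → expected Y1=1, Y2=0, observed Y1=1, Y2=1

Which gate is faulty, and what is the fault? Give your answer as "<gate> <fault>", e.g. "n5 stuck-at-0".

n4 stuck-at-1

Fault-free values for test 1 (x1=0, x2=1, x3=0): n1=1, n2=1, n3=1, n4=0, n5=0, giving Y1=1, Y2=0. Observed Y1=1, Y2=1.
Test 1: faults giving observed Y1=1, Y2=1 are {n1 stuck-at-0, n4 stuck-at-1, n5 stuck-at-1}.
Test 2 (x1=0, x2=0, x3=0): fault-free n1=0, n2=0, n3=0, n4=0, n5=0 → Y1=0, Y2=0; observed Y1=0, Y2=0. Eliminates n5 stuck-at-1.
Test 3 (x1=1, x2=0, x3=1): fault-free n1=1, n2=1, n3=1, n4=0, n5=0 → Y1=1, Y2=0; observed Y1=1, Y2=1. Eliminates n1 stuck-at-0.
Only n4 stuck-at-1 is consistent with every test.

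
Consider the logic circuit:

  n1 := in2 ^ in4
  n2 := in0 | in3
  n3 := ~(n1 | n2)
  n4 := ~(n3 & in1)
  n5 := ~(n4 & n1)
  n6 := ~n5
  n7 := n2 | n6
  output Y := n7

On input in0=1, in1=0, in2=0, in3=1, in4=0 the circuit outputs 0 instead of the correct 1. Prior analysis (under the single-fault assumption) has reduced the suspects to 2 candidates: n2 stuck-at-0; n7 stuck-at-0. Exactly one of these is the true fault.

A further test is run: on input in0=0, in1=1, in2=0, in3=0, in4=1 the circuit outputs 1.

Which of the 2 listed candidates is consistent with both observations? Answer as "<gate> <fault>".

Evaluate each candidate on input in0=0, in1=1, in2=0, in3=0, in4=1:
  n2 stuck-at-0: n1=1, n2=0 [stuck-at-0], n3=0, n4=1, n5=0, n6=1, n7=1 → 1 — matches
  n7 stuck-at-0: n1=1, n2=0, n3=0, n4=1, n5=0, n6=1, n7=0 [stuck-at-0] → 0 — eliminated
Only n2 stuck-at-0 reproduces the observed 1.

n2 stuck-at-0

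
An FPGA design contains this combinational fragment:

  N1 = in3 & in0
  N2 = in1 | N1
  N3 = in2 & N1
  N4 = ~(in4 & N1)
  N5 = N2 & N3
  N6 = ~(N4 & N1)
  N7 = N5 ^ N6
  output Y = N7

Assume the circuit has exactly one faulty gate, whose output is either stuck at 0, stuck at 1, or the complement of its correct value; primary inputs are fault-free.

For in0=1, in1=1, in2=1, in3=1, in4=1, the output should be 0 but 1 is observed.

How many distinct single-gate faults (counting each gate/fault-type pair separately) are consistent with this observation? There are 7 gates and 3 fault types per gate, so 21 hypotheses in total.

14

Fault-free: N1=1, N2=1, N3=1, N4=0, N5=1, N6=1, N7=0 → 0. Observed 1.
  N1: stuck-at-0, inverted output ✓; others ✗
  N2: stuck-at-0, inverted output ✓; others ✗
  N3: stuck-at-0, inverted output ✓; others ✗
  N4: stuck-at-1, inverted output ✓; others ✗
  N5: stuck-at-0, inverted output ✓; others ✗
  N6: stuck-at-0, inverted output ✓; others ✗
  N7: stuck-at-1, inverted output ✓; others ✗
Consistent faults: {N1 stuck-at-0, N1 inverted output, N2 stuck-at-0, N2 inverted output, N3 stuck-at-0, N3 inverted output, N4 stuck-at-1, N4 inverted output, N5 stuck-at-0, N5 inverted output, N6 stuck-at-0, N6 inverted output, N7 stuck-at-1, N7 inverted output} — 14 in all.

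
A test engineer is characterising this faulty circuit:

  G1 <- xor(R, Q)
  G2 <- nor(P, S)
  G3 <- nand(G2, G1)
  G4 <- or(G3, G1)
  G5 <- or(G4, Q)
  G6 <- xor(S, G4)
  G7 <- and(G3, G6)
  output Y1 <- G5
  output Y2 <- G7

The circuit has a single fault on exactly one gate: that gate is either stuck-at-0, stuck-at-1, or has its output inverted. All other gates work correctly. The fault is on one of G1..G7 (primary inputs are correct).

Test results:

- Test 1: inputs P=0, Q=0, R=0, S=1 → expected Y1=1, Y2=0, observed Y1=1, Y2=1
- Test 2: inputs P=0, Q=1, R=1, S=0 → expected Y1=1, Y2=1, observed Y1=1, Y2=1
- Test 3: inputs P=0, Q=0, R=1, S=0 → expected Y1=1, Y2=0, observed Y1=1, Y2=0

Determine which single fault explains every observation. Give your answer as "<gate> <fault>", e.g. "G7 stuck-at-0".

G6 stuck-at-1

Fault-free values for test 1 (P=0, Q=0, R=0, S=1): G1=0, G2=0, G3=1, G4=1, G5=1, G6=0, G7=0, giving Y1=1, Y2=0. Observed Y1=1, Y2=1.
Test 1: faults giving observed Y1=1, Y2=1 are {G6 stuck-at-1, G6 inverted output, G7 stuck-at-1, G7 inverted output}.
Test 2 (P=0, Q=1, R=1, S=0): fault-free G1=0, G2=1, G3=1, G4=1, G5=1, G6=1, G7=1 → Y1=1, Y2=1; observed Y1=1, Y2=1. Eliminates G6 inverted output, G7 inverted output.
Test 3 (P=0, Q=0, R=1, S=0): fault-free G1=1, G2=1, G3=0, G4=1, G5=1, G6=1, G7=0 → Y1=1, Y2=0; observed Y1=1, Y2=0. Eliminates G7 stuck-at-1.
Only G6 stuck-at-1 is consistent with every test.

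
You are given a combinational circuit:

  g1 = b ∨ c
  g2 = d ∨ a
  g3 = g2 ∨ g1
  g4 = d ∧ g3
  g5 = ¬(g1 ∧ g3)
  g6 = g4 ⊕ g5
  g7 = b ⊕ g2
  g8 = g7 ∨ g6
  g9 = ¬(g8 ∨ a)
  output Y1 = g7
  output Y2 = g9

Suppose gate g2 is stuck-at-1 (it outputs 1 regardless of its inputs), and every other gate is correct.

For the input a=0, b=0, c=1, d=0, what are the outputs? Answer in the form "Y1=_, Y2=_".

Y1=1, Y2=0

Propagate with g2 forced: g1=1, g2=1 [stuck-at-1], g3=1, g4=0, g5=0, g6=0, g7=1, g8=1, g9=0.
So the outputs are Y1=1, Y2=0. (Without the fault they would be Y1=0, Y2=1.)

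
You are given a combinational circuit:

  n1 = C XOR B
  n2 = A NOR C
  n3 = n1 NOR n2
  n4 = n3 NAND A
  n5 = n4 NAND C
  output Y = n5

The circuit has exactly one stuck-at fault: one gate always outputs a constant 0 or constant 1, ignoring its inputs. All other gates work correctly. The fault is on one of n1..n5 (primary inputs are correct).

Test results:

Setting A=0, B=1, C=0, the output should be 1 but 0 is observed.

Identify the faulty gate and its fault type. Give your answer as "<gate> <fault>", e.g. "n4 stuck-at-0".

n5 stuck-at-0

Fault-free values for test 1 (A=0, B=1, C=0): n1=1, n2=1, n3=0, n4=1, n5=1, giving Y=1. Observed 0.
Test 1: faults giving observed 0 are {n5 stuck-at-0}.
Only n5 stuck-at-0 is consistent with every test.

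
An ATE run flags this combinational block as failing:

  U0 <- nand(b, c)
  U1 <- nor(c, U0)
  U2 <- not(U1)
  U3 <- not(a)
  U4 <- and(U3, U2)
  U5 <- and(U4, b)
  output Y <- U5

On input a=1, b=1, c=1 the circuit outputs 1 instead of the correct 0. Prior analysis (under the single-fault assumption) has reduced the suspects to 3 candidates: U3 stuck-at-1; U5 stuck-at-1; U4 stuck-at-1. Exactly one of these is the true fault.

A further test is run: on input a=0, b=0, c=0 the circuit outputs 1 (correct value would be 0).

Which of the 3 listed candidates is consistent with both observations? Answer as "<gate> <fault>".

Evaluate each candidate on input a=0, b=0, c=0:
  U3 stuck-at-1: U0=1, U1=0, U2=1, U3=1 [stuck-at-1], U4=1, U5=0 → 0 — eliminated
  U5 stuck-at-1: U0=1, U1=0, U2=1, U3=1, U4=1, U5=1 [stuck-at-1] → 1 — matches
  U4 stuck-at-1: U0=1, U1=0, U2=1, U3=1, U4=1 [stuck-at-1], U5=0 → 0 — eliminated
Only U5 stuck-at-1 reproduces the observed 1.

U5 stuck-at-1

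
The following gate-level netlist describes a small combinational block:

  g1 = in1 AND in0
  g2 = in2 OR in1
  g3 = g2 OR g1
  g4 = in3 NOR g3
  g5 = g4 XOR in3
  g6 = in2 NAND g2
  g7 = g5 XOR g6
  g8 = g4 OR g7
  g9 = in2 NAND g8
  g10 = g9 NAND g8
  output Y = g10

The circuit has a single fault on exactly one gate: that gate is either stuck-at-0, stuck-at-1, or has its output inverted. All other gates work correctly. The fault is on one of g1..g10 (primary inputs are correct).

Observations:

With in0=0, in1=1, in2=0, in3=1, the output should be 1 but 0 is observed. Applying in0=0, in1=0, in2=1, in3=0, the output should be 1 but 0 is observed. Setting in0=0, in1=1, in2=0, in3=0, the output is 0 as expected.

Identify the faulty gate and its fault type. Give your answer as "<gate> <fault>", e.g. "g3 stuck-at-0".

g10 stuck-at-0

Fault-free values for test 1 (in0=0, in1=1, in2=0, in3=1): g1=0, g2=1, g3=1, g4=0, g5=1, g6=1, g7=0, g8=0, g9=1, g10=1, giving Y=1. Observed 0.
Test 1: faults giving observed 0 are {g4 stuck-at-1, g4 inverted output, g5 stuck-at-0, g5 inverted output, g6 stuck-at-0, g6 inverted output, g7 stuck-at-1, g7 inverted output, g8 stuck-at-1, g8 inverted output, g10 stuck-at-0, g10 inverted output}.
Test 2 (in0=0, in1=0, in2=1, in3=0): fault-free g1=0, g2=1, g3=1, g4=0, g5=0, g6=0, g7=0, g8=0, g9=1, g10=1 → 1; observed 0. Eliminates g4 stuck-at-1, g4 inverted output, g5 stuck-at-0, g5 inverted output, g6 stuck-at-0, g6 inverted output, g7 stuck-at-1, g7 inverted output, g8 stuck-at-1, g8 inverted output.
Test 3 (in0=0, in1=1, in2=0, in3=0): fault-free g1=0, g2=1, g3=1, g4=0, g5=0, g6=1, g7=1, g8=1, g9=1, g10=0 → 0; observed 0. Eliminates g10 inverted output.
Only g10 stuck-at-0 is consistent with every test.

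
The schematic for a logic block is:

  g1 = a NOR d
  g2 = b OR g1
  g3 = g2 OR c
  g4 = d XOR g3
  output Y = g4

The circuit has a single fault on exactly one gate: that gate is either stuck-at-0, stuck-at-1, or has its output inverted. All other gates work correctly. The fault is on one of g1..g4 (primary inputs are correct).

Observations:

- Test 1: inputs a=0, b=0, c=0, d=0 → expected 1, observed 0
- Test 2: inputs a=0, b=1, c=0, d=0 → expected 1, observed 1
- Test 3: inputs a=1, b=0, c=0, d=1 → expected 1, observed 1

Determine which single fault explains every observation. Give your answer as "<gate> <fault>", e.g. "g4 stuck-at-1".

g1 stuck-at-0

Fault-free values for test 1 (a=0, b=0, c=0, d=0): g1=1, g2=1, g3=1, g4=1, giving Y=1. Observed 0.
Test 1: faults giving observed 0 are {g1 stuck-at-0, g1 inverted output, g2 stuck-at-0, g2 inverted output, g3 stuck-at-0, g3 inverted output, g4 stuck-at-0, g4 inverted output}.
Test 2 (a=0, b=1, c=0, d=0): fault-free g1=1, g2=1, g3=1, g4=1 → 1; observed 1. Eliminates g2 stuck-at-0, g2 inverted output, g3 stuck-at-0, g3 inverted output, g4 stuck-at-0, g4 inverted output.
Test 3 (a=1, b=0, c=0, d=1): fault-free g1=0, g2=0, g3=0, g4=1 → 1; observed 1. Eliminates g1 inverted output.
Only g1 stuck-at-0 is consistent with every test.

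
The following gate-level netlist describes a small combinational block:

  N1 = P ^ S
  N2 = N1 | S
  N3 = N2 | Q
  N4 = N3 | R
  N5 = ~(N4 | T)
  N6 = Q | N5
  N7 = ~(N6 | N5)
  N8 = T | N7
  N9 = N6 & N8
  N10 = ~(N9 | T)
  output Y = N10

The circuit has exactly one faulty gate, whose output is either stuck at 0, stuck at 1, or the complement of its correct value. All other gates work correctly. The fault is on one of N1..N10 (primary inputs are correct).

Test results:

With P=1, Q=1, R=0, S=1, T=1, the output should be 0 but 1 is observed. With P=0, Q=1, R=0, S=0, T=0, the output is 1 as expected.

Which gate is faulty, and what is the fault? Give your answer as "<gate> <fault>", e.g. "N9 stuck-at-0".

N10 stuck-at-1

Fault-free values for test 1 (P=1, Q=1, R=0, S=1, T=1): N1=0, N2=1, N3=1, N4=1, N5=0, N6=1, N7=0, N8=1, N9=1, N10=0, giving Y=0. Observed 1.
Test 1: faults giving observed 1 are {N10 stuck-at-1, N10 inverted output}.
Test 2 (P=0, Q=1, R=0, S=0, T=0): fault-free N1=0, N2=0, N3=1, N4=1, N5=0, N6=1, N7=0, N8=0, N9=0, N10=1 → 1; observed 1. Eliminates N10 inverted output.
Only N10 stuck-at-1 is consistent with every test.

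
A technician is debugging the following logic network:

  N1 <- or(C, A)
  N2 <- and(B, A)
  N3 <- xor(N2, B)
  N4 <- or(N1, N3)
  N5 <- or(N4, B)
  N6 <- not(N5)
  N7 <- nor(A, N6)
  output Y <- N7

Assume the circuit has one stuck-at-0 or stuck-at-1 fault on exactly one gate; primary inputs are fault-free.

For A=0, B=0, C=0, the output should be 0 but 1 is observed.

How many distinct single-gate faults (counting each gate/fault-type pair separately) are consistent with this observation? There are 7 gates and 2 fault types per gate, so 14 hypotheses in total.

Fault-free: N1=0, N2=0, N3=0, N4=0, N5=0, N6=1, N7=0 → 0. Observed 1.
  N1 stuck-at-0: output 0 ✗
  N1 stuck-at-1: output 1 ✓
  N2 stuck-at-0: output 0 ✗
  N2 stuck-at-1: output 1 ✓
  N3 stuck-at-0: output 0 ✗
  N3 stuck-at-1: output 1 ✓
  N4 stuck-at-0: output 0 ✗
  N4 stuck-at-1: output 1 ✓
  N5 stuck-at-0: output 0 ✗
  N5 stuck-at-1: output 1 ✓
  N6 stuck-at-0: output 1 ✓
  N6 stuck-at-1: output 0 ✗
  N7 stuck-at-0: output 0 ✗
  N7 stuck-at-1: output 1 ✓
Consistent faults: {N1 stuck-at-1, N2 stuck-at-1, N3 stuck-at-1, N4 stuck-at-1, N5 stuck-at-1, N6 stuck-at-0, N7 stuck-at-1} — 7 in all.

7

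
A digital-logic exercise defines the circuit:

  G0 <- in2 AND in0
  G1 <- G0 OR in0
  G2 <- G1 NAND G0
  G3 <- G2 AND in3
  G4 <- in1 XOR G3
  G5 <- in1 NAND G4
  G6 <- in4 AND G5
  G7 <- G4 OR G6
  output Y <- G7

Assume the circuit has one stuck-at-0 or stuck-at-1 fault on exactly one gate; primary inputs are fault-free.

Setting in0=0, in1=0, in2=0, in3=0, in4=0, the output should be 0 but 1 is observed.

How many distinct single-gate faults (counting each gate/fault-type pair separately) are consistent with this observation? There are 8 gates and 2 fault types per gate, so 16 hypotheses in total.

Fault-free: G0=0, G1=0, G2=1, G3=0, G4=0, G5=1, G6=0, G7=0 → 0. Observed 1.
  G0: none of the 2 fault types match ✗
  G1: none of the 2 fault types match ✗
  G2: none of the 2 fault types match ✗
  G3: stuck-at-1 ✓; others ✗
  G4: stuck-at-1 ✓; others ✗
  G5: none of the 2 fault types match ✗
  G6: stuck-at-1 ✓; others ✗
  G7: stuck-at-1 ✓; others ✗
Consistent faults: {G3 stuck-at-1, G4 stuck-at-1, G6 stuck-at-1, G7 stuck-at-1} — 4 in all.

4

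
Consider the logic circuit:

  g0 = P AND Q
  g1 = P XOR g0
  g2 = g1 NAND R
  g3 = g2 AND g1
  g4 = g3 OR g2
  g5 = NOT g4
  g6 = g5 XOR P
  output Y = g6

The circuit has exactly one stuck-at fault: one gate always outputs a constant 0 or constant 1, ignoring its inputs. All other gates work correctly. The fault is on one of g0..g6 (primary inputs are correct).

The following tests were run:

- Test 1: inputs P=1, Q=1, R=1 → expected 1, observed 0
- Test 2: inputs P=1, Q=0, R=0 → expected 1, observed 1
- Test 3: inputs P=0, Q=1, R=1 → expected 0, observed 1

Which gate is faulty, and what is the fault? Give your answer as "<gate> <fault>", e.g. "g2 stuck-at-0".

Fault-free values for test 1 (P=1, Q=1, R=1): g0=1, g1=0, g2=1, g3=0, g4=1, g5=0, g6=1, giving Y=1. Observed 0.
Test 1: faults giving observed 0 are {g0 stuck-at-0, g1 stuck-at-1, g2 stuck-at-0, g4 stuck-at-0, g5 stuck-at-1, g6 stuck-at-0}.
Test 2 (P=1, Q=0, R=0): fault-free g0=0, g1=1, g2=1, g3=1, g4=1, g5=0, g6=1 → 1; observed 1. Eliminates g2 stuck-at-0, g4 stuck-at-0, g5 stuck-at-1, g6 stuck-at-0.
Test 3 (P=0, Q=1, R=1): fault-free g0=0, g1=0, g2=1, g3=0, g4=1, g5=0, g6=0 → 0; observed 1. Eliminates g0 stuck-at-0.
Only g1 stuck-at-1 is consistent with every test.

g1 stuck-at-1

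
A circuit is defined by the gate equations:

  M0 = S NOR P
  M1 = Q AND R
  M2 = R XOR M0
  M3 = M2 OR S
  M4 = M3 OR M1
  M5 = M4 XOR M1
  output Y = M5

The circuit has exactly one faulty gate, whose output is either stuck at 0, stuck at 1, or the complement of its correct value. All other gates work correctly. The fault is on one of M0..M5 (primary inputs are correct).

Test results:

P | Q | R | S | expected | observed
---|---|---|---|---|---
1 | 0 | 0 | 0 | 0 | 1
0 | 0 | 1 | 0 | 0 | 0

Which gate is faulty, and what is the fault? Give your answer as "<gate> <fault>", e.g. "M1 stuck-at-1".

Fault-free values for test 1 (P=1, Q=0, R=0, S=0): M0=0, M1=0, M2=0, M3=0, M4=0, M5=0, giving Y=0. Observed 1.
Test 1: faults giving observed 1 are {M0 stuck-at-1, M0 inverted output, M2 stuck-at-1, M2 inverted output, M3 stuck-at-1, M3 inverted output, M4 stuck-at-1, M4 inverted output, M5 stuck-at-1, M5 inverted output}.
Test 2 (P=0, Q=0, R=1, S=0): fault-free M0=1, M1=0, M2=0, M3=0, M4=0, M5=0 → 0; observed 0. Eliminates M0 inverted output, M2 stuck-at-1, M2 inverted output, M3 stuck-at-1, M3 inverted output, M4 stuck-at-1, M4 inverted output, M5 stuck-at-1, M5 inverted output.
Only M0 stuck-at-1 is consistent with every test.

M0 stuck-at-1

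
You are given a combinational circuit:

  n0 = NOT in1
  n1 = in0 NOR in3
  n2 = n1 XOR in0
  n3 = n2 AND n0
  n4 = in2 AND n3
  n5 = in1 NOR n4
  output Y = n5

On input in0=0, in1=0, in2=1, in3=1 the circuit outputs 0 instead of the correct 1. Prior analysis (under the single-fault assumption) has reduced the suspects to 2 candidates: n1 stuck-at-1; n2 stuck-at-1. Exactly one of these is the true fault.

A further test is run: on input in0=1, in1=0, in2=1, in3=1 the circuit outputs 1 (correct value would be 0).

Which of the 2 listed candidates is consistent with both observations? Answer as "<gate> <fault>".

Evaluate each candidate on input in0=1, in1=0, in2=1, in3=1:
  n1 stuck-at-1: n0=1, n1=1 [stuck-at-1], n2=0, n3=0, n4=0, n5=1 → 1 — matches
  n2 stuck-at-1: n0=1, n1=0, n2=1 [stuck-at-1], n3=1, n4=1, n5=0 → 0 — eliminated
Only n1 stuck-at-1 reproduces the observed 1.

n1 stuck-at-1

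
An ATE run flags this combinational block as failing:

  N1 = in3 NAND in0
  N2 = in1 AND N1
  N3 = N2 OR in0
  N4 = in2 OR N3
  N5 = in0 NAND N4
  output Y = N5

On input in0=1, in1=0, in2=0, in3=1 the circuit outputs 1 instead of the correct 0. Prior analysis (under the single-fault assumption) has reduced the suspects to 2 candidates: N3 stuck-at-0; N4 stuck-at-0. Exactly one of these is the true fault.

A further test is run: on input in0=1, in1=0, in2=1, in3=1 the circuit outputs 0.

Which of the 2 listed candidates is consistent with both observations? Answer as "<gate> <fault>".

N3 stuck-at-0

Evaluate each candidate on input in0=1, in1=0, in2=1, in3=1:
  N3 stuck-at-0: N1=0, N2=0, N3=0 [stuck-at-0], N4=1, N5=0 → 0 — matches
  N4 stuck-at-0: N1=0, N2=0, N3=1, N4=0 [stuck-at-0], N5=1 → 1 — eliminated
Only N3 stuck-at-0 reproduces the observed 0.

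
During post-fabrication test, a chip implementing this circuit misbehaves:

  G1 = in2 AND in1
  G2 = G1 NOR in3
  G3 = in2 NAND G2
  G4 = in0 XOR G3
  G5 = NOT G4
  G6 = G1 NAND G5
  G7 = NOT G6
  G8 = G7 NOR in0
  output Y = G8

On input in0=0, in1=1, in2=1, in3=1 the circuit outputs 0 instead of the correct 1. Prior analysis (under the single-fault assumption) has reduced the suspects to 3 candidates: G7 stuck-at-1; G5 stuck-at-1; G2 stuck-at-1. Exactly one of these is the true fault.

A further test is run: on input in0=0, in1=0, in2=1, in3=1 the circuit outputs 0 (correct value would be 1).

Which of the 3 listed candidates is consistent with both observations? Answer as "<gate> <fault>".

Evaluate each candidate on input in0=0, in1=0, in2=1, in3=1:
  G7 stuck-at-1: G1=0, G2=0, G3=1, G4=1, G5=0, G6=1, G7=1 [stuck-at-1], G8=0 → 0 — matches
  G5 stuck-at-1: G1=0, G2=0, G3=1, G4=1, G5=1 [stuck-at-1], G6=1, G7=0, G8=1 → 1 — eliminated
  G2 stuck-at-1: G1=0, G2=1 [stuck-at-1], G3=0, G4=0, G5=1, G6=1, G7=0, G8=1 → 1 — eliminated
Only G7 stuck-at-1 reproduces the observed 0.

G7 stuck-at-1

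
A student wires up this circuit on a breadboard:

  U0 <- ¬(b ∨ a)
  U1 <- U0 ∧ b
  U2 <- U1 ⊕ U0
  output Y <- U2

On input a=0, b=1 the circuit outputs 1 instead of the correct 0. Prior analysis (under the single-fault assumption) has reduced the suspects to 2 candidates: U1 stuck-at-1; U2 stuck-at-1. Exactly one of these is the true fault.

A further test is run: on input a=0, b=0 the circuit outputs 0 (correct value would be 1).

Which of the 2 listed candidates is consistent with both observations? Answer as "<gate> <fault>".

U1 stuck-at-1

Evaluate each candidate on input a=0, b=0:
  U1 stuck-at-1: U0=1, U1=1 [stuck-at-1], U2=0 → 0 — matches
  U2 stuck-at-1: U0=1, U1=0, U2=1 [stuck-at-1] → 1 — eliminated
Only U1 stuck-at-1 reproduces the observed 0.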